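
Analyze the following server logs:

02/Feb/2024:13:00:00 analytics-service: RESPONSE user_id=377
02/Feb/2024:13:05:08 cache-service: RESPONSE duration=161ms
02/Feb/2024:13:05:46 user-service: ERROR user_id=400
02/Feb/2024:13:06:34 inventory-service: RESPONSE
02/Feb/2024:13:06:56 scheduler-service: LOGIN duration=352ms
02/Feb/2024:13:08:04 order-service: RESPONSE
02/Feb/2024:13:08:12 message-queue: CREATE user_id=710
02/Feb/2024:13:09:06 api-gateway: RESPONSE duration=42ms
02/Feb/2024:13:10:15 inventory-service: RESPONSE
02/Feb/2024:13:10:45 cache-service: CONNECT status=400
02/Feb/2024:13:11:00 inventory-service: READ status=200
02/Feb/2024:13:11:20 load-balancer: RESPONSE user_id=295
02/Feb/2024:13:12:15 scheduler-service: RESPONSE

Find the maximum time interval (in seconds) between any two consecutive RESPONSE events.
308

To find the longest gap:

1. Extract all RESPONSE events in chronological order
2. Calculate time differences between consecutive events
3. Find the maximum difference
4. Longest gap: 308 seconds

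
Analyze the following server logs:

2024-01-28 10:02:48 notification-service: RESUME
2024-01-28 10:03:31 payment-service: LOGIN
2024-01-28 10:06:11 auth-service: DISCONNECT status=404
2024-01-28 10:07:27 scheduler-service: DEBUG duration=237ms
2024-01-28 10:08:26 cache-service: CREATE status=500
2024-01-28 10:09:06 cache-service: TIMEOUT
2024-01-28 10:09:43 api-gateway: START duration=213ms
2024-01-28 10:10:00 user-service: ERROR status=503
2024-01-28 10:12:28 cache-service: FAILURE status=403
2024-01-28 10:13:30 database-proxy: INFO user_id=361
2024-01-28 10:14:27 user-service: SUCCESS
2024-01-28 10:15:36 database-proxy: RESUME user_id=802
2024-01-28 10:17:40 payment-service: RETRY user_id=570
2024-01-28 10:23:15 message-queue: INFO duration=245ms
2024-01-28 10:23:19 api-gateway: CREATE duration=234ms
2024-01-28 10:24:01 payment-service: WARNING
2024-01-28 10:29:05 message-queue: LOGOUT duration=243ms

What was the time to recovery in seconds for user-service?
267

To calculate recovery time:

1. Find ERROR event for user-service: 2024-01-28 10:10:00
2. Find next SUCCESS event for user-service: 2024-01-28 10:14:27
3. Recovery time: 2024-01-28 10:14:27 - 2024-01-28 10:10:00 = 267 seconds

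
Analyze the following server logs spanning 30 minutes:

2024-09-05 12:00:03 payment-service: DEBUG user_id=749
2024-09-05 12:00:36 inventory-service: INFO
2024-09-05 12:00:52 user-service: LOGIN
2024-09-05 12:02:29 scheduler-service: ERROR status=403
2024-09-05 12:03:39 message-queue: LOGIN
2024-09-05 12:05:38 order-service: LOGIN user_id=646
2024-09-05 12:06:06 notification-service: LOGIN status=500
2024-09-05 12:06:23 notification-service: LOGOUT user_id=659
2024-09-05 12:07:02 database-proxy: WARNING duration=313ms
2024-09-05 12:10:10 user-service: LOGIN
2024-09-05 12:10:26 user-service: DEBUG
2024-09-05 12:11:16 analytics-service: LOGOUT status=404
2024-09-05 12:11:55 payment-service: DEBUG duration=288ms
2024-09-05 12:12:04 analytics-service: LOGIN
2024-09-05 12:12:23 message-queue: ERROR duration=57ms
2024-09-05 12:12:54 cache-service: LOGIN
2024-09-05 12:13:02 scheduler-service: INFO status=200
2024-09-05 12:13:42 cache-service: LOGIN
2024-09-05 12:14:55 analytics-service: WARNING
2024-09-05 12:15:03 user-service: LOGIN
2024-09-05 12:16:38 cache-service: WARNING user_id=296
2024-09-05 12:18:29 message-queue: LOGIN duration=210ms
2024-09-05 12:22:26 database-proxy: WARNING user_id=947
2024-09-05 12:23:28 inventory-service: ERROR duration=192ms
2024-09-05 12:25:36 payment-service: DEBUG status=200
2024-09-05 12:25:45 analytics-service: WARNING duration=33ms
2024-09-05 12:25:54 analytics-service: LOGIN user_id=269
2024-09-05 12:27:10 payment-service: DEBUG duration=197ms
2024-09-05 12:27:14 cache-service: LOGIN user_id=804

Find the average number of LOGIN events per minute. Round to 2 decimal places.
0.4

To calculate the rate:

1. Count total LOGIN events: 12
2. Total time period: 30 minutes
3. Rate = 12 / 30 = 0.4 events per minute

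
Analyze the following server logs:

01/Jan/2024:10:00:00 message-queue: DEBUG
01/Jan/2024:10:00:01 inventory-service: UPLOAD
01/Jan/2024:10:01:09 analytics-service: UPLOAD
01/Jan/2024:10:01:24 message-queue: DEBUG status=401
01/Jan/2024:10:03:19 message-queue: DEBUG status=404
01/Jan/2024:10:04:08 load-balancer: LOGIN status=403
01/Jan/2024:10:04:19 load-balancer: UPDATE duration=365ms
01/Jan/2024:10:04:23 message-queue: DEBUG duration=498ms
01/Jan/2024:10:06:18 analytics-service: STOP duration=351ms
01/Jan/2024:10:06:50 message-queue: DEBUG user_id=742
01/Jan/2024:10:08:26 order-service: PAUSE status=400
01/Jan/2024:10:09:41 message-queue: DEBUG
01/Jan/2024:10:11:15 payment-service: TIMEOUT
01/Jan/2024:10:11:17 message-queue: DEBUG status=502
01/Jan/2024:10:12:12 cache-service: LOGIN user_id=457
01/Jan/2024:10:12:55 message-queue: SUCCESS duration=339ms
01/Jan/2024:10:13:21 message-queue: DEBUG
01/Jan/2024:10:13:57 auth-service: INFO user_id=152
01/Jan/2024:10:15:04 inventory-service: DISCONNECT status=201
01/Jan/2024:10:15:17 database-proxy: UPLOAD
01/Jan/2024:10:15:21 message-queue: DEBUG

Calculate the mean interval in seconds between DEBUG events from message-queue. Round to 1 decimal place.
115.1

To calculate average interval:

1. Find all DEBUG events for message-queue in order
2. Calculate time gaps between consecutive events
3. Compute mean of gaps: 921 / 8 = 115.1 seconds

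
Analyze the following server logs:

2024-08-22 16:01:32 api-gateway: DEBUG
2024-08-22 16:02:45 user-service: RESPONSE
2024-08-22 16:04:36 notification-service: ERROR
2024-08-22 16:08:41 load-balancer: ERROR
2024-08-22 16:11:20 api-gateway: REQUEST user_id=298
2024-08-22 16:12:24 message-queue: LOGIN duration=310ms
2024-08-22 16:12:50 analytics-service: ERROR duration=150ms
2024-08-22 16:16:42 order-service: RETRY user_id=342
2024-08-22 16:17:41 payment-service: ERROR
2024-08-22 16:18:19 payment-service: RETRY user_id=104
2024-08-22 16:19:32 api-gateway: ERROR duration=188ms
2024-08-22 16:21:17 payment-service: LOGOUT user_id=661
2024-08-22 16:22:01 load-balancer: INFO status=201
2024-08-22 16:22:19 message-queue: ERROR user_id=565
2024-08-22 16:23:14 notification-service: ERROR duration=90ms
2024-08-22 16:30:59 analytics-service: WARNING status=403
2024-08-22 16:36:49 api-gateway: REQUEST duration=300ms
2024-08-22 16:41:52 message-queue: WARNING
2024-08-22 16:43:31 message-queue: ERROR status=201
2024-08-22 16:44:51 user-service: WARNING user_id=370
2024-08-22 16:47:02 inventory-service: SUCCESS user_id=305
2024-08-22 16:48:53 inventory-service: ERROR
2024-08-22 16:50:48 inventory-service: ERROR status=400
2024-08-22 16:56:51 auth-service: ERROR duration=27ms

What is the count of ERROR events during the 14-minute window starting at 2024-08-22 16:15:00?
4

To count events in the time window:

1. Window boundaries: 2024-08-22 16:15:00 to 2024-08-22 16:29:00
2. Filter for ERROR events within this window
3. Count matching events: 4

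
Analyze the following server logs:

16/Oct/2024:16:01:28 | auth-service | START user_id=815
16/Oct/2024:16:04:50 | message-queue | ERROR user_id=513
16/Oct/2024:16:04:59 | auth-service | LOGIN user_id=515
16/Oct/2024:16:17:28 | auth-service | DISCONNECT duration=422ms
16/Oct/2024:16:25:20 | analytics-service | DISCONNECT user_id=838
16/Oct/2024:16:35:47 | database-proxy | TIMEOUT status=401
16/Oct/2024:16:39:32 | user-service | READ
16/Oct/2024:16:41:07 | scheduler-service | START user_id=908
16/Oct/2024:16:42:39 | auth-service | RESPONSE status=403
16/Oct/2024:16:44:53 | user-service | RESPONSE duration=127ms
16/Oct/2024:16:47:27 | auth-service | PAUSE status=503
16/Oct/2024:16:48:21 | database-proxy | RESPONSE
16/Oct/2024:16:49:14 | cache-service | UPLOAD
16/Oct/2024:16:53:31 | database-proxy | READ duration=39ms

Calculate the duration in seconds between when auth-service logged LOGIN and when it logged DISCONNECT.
749

To find the time between events:

1. Locate the first LOGIN event for auth-service: 16/Oct/2024:16:04:59
2. Locate the first DISCONNECT event for auth-service: 16/Oct/2024:16:17:28
3. Calculate the difference: 16/Oct/2024:16:17:28 - 16/Oct/2024:16:04:59 = 749 seconds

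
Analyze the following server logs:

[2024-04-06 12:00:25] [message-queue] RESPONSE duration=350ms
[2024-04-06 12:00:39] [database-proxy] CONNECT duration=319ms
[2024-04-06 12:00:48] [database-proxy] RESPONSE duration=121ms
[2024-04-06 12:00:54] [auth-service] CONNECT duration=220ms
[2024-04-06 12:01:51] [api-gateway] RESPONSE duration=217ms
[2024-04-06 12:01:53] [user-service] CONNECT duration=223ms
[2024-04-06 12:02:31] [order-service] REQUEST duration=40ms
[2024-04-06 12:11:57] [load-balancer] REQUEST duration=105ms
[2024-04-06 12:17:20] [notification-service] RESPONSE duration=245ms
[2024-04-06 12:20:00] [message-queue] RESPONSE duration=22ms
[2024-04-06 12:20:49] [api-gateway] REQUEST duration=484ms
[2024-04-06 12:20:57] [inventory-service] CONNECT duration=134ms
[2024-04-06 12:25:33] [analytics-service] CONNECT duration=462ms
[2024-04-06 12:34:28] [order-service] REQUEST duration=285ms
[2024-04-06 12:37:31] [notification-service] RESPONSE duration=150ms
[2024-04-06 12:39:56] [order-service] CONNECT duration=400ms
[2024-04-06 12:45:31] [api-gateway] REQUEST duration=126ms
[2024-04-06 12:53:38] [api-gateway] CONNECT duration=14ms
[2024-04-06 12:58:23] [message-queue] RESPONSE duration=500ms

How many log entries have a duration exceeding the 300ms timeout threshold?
6

To count timeouts:

1. Threshold: 300ms
2. Extract duration from each log entry
3. Count entries where duration > 300
4. Timeout count: 6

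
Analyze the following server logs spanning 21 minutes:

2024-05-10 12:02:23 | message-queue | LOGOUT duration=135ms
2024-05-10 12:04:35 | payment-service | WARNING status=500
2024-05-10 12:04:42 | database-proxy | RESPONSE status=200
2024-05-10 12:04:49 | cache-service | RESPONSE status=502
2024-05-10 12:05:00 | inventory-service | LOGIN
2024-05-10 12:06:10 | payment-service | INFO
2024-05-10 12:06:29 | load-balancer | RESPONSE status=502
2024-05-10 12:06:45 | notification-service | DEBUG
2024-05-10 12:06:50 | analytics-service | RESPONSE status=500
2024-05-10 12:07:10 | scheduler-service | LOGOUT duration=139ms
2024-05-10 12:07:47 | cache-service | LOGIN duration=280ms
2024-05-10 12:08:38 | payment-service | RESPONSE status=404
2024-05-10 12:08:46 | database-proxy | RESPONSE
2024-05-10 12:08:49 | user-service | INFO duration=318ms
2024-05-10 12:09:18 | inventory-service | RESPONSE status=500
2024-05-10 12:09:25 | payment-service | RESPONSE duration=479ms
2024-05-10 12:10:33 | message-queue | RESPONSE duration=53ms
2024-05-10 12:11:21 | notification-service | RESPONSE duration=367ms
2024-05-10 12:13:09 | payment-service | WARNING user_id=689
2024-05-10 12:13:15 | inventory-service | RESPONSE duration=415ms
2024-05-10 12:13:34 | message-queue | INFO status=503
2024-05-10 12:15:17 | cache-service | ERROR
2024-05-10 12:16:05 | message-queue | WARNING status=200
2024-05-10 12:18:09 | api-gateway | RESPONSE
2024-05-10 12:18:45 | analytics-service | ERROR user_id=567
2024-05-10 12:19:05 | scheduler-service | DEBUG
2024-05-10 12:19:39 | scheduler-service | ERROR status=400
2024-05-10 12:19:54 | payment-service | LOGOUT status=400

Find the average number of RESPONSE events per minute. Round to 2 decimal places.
0.57

To calculate the rate:

1. Count total RESPONSE events: 12
2. Total time period: 21 minutes
3. Rate = 12 / 21 = 0.57 events per minute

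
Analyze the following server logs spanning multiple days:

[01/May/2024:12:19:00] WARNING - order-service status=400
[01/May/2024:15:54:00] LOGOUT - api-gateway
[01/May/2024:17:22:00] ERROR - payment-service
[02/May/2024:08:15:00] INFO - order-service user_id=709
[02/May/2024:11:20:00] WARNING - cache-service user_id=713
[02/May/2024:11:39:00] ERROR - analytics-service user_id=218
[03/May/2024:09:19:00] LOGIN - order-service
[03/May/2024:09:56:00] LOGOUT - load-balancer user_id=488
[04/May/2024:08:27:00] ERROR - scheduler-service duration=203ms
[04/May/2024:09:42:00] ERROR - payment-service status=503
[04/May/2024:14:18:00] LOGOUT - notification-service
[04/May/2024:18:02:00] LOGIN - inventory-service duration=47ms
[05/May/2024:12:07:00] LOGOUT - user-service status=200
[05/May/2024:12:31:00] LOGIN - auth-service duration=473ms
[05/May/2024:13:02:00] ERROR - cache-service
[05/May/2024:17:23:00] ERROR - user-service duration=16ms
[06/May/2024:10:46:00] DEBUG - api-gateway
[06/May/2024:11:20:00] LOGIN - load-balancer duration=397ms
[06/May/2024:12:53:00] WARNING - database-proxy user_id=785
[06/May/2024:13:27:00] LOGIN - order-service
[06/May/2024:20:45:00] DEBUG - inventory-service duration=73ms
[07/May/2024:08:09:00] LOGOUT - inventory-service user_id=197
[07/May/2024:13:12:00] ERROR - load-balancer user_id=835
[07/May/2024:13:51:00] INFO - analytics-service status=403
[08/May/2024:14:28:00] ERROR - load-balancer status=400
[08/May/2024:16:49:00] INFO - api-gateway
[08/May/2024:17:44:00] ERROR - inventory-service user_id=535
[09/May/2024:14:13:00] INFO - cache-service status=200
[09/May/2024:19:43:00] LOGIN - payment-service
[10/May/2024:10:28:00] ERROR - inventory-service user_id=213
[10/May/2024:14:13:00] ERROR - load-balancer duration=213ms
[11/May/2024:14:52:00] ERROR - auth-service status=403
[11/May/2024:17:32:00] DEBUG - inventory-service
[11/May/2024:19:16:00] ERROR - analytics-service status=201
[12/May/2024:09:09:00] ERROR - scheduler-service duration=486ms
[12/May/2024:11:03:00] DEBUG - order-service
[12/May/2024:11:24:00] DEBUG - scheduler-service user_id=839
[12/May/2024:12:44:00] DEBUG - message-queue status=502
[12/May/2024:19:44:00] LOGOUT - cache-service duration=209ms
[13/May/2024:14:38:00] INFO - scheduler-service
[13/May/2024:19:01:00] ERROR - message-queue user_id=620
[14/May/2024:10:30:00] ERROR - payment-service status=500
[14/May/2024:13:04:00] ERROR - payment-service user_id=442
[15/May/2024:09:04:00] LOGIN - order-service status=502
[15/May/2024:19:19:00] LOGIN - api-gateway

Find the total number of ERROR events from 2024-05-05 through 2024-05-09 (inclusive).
5

To filter by date range:

1. Date range: 2024-05-05 through 2024-05-09, both dates inclusive
2. Filter for ERROR events whose date falls in this range
3. Count matching events: 5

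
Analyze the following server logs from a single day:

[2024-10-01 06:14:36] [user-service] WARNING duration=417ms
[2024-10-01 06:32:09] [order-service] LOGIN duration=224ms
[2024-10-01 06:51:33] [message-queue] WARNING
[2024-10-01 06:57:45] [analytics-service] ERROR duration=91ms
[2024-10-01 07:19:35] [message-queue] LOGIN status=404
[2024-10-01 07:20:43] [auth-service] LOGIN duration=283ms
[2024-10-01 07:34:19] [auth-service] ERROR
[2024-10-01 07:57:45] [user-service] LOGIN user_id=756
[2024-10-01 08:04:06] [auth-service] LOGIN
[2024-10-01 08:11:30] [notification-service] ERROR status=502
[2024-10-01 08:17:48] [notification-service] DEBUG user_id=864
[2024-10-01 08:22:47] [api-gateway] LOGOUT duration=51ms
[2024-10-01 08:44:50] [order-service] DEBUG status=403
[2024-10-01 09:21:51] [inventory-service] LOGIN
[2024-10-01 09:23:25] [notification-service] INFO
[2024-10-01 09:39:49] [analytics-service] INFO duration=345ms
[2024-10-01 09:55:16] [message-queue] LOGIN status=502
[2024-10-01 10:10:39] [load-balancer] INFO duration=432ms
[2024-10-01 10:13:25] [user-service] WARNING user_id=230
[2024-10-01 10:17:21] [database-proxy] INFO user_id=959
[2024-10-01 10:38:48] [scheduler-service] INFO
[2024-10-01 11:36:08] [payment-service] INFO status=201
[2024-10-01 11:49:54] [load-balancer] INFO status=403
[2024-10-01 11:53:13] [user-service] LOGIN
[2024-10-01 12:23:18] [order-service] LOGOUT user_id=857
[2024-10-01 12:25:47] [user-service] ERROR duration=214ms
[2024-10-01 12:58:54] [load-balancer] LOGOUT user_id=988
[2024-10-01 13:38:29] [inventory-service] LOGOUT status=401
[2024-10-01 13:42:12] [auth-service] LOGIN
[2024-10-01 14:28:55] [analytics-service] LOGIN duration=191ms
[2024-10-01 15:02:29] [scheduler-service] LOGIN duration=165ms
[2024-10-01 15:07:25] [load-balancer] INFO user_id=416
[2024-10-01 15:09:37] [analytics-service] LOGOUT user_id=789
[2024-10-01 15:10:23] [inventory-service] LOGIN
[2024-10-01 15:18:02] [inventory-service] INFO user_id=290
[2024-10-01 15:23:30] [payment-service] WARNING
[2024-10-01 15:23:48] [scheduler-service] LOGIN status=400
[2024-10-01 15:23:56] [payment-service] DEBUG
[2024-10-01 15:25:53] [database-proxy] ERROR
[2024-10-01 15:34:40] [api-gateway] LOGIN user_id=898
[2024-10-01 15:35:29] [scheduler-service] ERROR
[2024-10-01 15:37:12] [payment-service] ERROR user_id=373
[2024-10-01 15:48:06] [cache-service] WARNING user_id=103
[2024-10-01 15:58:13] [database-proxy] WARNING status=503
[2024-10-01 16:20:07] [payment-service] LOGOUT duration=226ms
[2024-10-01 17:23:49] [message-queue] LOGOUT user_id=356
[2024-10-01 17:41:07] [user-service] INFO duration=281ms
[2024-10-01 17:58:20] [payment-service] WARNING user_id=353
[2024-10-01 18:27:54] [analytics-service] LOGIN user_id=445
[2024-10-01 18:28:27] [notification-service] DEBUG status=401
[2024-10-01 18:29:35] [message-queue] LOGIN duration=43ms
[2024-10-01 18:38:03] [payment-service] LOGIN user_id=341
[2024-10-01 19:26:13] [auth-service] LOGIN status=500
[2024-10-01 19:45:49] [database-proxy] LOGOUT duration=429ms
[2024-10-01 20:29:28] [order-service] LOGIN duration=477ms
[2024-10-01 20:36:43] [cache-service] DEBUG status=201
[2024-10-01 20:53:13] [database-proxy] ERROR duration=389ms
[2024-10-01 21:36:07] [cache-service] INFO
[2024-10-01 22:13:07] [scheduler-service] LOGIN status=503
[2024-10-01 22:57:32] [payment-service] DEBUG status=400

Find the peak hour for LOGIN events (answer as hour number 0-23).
15

To find the peak hour:

1. Group all LOGIN events by hour
2. Count events in each hour
3. Find hour with maximum count
4. Peak hour: 15 (with 4 events)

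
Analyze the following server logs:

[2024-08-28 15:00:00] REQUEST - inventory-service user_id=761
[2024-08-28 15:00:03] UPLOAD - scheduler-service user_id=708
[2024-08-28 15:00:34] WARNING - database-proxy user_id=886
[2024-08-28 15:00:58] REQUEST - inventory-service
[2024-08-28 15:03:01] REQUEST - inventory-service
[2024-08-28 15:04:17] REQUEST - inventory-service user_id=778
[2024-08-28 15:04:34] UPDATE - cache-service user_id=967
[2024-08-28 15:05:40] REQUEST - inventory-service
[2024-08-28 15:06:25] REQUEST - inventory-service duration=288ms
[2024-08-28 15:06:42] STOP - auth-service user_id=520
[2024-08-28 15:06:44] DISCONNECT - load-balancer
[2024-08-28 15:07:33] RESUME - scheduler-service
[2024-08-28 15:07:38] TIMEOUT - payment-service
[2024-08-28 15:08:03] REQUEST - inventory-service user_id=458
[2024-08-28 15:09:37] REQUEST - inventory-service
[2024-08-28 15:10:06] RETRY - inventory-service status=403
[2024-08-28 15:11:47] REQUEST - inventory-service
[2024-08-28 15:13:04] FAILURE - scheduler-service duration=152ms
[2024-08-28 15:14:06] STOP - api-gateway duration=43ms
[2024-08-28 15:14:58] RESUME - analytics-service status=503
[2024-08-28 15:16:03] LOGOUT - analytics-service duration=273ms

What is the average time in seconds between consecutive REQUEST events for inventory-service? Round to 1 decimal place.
88.4

To calculate average interval:

1. Find all REQUEST events for inventory-service in order
2. Calculate time gaps between consecutive events
3. Compute mean of gaps: 707 / 8 = 88.4 seconds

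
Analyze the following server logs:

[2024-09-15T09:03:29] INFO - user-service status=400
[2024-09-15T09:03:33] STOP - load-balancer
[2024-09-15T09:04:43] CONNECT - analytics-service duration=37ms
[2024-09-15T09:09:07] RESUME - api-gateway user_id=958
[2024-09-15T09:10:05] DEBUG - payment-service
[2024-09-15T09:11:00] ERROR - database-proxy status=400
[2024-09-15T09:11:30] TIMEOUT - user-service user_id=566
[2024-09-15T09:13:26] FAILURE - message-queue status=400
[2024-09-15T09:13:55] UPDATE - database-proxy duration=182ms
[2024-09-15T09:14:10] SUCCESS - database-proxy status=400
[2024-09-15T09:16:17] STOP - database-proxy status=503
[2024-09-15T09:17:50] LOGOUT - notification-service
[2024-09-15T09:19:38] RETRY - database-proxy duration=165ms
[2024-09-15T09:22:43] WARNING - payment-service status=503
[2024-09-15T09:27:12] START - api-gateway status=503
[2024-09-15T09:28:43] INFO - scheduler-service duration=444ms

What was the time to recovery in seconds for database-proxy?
190

To calculate recovery time:

1. Find ERROR event for database-proxy: 2024-09-15T09:11:00
2. Find next SUCCESS event for database-proxy: 2024-09-15T09:14:10
3. Recovery time: 2024-09-15T09:14:10 - 2024-09-15T09:11:00 = 190 seconds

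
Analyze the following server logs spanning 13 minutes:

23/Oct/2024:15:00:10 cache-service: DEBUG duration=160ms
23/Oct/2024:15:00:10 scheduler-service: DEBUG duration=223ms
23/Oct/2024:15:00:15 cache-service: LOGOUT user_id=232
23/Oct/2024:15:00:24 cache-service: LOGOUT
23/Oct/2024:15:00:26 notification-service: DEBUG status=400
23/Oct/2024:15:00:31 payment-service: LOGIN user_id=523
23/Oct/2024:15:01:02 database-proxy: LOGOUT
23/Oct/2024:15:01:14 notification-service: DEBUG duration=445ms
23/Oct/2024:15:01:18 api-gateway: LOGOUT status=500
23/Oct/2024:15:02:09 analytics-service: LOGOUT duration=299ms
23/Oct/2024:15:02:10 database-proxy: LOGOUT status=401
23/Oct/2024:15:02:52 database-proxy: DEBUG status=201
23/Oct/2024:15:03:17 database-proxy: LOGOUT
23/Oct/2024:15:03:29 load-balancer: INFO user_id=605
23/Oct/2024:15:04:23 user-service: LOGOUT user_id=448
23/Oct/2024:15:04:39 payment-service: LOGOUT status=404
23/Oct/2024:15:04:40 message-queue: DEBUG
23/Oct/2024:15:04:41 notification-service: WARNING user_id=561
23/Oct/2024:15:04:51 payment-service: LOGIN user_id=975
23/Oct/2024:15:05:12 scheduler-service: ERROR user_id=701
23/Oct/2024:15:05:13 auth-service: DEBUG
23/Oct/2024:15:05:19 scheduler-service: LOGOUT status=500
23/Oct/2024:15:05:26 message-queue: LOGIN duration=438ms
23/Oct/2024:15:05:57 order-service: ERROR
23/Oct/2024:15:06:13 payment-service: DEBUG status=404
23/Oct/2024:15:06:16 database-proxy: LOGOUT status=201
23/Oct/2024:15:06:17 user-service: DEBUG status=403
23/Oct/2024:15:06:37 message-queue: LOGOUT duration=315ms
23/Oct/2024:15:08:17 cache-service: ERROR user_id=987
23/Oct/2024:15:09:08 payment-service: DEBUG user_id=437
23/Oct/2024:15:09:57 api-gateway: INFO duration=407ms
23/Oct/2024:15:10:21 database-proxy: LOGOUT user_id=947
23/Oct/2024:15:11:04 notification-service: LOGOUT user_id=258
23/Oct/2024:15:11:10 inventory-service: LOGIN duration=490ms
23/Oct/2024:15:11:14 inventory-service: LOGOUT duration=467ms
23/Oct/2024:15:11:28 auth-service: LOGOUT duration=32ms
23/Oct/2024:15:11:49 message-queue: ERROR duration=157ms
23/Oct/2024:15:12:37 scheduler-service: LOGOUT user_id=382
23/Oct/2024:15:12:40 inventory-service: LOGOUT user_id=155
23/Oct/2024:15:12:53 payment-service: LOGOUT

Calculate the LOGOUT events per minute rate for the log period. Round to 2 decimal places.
1.46

To calculate the rate:

1. Count total LOGOUT events: 19
2. Total time period: 13 minutes
3. Rate = 19 / 13 = 1.46 events per minute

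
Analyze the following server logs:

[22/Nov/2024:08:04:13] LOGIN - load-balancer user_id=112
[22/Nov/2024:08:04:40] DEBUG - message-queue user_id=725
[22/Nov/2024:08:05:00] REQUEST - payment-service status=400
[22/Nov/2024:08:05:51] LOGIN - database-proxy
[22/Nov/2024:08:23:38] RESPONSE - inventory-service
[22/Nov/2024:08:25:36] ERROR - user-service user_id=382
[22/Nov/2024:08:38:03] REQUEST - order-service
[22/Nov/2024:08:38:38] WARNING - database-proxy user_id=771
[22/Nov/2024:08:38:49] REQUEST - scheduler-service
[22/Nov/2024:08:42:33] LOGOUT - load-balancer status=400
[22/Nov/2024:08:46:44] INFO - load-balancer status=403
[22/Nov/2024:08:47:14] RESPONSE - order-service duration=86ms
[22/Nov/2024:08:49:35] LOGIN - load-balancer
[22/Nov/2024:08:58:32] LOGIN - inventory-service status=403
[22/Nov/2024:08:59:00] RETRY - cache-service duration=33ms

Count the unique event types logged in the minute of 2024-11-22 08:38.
2

To count unique event types:

1. Filter events in the minute starting at 2024-11-22 08:38
2. Extract event types from matching entries
3. Count unique types: 2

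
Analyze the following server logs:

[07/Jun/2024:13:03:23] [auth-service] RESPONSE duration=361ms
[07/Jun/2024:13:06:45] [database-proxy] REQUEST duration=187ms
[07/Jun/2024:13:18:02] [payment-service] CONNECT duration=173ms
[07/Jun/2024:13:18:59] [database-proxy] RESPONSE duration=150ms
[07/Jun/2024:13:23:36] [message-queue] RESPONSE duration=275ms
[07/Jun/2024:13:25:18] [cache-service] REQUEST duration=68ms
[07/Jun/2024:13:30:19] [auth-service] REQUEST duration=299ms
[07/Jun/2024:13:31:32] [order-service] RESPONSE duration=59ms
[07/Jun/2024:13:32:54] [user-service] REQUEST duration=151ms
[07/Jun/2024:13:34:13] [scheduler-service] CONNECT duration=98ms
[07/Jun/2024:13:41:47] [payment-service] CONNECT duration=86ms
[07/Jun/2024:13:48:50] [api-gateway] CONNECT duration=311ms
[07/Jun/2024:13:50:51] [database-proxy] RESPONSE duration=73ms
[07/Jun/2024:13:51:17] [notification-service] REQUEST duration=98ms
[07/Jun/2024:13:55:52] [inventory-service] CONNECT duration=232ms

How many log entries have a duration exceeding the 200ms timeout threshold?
5

To count timeouts:

1. Threshold: 200ms
2. Extract duration from each log entry
3. Count entries where duration > 200
4. Timeout count: 5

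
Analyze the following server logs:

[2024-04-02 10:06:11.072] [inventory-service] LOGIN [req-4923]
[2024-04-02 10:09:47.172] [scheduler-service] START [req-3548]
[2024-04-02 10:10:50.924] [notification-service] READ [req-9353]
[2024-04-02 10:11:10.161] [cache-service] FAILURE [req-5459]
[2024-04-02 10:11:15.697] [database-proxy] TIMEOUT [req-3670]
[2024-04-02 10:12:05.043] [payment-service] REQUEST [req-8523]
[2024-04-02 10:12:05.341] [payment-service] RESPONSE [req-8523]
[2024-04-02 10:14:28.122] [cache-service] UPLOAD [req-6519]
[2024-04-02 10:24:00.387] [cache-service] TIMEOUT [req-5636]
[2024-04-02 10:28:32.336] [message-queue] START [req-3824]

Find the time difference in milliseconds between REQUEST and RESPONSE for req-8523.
298

To calculate latency:

1. Find REQUEST with id req-8523: 2024-04-02 10:12:05.043
2. Find RESPONSE with id req-8523: 2024-04-02 10:12:05.341
3. Latency: 2024-04-02 10:12:05.341 - 2024-04-02 10:12:05.043 = 298ms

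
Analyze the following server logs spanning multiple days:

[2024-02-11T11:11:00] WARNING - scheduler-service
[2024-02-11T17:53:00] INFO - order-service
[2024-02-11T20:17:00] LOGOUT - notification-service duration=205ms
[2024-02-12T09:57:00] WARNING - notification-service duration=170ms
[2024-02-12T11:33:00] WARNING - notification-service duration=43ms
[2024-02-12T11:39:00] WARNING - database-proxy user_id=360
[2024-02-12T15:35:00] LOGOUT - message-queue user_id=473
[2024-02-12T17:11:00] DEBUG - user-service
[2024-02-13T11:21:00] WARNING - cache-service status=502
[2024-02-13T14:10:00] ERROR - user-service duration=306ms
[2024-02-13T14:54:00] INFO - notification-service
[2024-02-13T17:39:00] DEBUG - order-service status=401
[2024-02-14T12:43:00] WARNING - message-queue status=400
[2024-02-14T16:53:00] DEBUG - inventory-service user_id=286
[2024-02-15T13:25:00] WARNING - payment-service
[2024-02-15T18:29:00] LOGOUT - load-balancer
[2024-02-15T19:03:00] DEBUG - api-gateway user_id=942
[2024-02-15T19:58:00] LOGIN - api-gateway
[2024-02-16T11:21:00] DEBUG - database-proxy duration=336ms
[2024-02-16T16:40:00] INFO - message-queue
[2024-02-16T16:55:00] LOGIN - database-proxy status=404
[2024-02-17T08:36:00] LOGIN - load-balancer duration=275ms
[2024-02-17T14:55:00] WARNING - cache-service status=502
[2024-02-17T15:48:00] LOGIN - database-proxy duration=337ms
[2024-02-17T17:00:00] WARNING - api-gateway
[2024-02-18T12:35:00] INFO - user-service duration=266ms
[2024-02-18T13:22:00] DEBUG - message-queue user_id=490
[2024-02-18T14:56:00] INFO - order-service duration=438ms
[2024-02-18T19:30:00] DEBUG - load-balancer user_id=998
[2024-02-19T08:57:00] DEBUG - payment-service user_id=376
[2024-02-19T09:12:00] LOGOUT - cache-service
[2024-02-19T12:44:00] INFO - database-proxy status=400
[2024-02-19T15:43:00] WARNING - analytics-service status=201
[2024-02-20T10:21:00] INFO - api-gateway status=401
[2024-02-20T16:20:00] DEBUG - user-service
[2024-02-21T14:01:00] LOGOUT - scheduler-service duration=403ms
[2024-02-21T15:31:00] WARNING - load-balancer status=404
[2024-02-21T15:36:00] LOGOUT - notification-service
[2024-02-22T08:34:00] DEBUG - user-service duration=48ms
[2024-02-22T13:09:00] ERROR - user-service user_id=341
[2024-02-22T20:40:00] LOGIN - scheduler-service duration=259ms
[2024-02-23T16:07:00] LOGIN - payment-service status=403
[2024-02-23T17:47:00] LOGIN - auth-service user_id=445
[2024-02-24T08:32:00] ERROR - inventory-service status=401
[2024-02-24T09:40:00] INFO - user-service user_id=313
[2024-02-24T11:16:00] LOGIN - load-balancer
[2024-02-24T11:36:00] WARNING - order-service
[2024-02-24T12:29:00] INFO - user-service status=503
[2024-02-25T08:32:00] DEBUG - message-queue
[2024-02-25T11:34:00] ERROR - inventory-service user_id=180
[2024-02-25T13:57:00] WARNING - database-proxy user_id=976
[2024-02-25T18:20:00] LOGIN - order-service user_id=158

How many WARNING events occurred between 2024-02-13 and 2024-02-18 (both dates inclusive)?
5

To filter by date range:

1. Date range: 2024-02-13 through 2024-02-18, both dates inclusive
2. Filter for WARNING events whose date falls in this range
3. Count matching events: 5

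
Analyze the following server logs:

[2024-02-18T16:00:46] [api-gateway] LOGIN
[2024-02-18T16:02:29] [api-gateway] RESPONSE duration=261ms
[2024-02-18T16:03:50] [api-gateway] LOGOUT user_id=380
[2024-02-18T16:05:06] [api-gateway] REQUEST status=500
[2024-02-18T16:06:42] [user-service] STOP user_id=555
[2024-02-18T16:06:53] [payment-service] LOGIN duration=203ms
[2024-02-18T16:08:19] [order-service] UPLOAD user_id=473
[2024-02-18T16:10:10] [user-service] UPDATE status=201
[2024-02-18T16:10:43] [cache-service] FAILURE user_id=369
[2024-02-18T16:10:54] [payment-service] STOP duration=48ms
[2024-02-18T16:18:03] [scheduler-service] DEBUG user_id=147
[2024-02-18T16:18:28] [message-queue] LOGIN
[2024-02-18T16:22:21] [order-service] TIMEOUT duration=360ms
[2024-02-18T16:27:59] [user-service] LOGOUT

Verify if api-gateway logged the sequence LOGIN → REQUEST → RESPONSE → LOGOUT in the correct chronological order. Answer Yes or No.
No

To verify sequence order:

1. Find all events in sequence LOGIN → REQUEST → RESPONSE → LOGOUT for api-gateway
2. Extract their timestamps
3. Check if timestamps are in ascending order
4. Result: No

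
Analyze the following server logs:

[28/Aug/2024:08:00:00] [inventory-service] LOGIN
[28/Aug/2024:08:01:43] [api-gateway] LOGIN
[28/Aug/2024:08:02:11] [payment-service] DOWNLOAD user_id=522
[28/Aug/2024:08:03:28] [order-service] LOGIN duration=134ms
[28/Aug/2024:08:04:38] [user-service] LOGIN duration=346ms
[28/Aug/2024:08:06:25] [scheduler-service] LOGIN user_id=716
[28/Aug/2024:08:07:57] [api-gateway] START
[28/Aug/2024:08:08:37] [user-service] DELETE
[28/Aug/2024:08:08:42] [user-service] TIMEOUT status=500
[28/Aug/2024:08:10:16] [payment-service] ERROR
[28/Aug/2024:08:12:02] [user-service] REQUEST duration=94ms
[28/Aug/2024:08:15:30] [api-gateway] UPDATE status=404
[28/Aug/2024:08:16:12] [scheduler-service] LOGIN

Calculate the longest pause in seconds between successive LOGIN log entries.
587

To find the longest gap:

1. Extract all LOGIN events in chronological order
2. Calculate time differences between consecutive events
3. Find the maximum difference
4. Longest gap: 587 seconds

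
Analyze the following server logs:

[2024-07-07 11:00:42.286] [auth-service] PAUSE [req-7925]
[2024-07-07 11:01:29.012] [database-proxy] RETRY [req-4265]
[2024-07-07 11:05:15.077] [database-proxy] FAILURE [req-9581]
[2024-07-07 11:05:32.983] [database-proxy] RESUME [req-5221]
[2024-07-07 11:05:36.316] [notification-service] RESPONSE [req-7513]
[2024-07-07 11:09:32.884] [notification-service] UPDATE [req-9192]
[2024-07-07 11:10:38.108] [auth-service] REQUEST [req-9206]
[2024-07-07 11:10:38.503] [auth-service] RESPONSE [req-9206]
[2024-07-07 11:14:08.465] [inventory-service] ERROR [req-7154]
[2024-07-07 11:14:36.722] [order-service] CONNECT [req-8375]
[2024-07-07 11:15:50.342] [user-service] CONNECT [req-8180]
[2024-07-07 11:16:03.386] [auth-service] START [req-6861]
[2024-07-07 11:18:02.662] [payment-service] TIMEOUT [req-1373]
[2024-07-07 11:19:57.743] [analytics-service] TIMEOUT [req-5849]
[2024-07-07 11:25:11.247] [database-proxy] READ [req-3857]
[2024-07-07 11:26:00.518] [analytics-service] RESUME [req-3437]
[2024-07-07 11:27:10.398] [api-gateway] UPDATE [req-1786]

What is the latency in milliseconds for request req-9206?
395

To calculate latency:

1. Find REQUEST with id req-9206: 2024-07-07 11:10:38.108
2. Find RESPONSE with id req-9206: 2024-07-07 11:10:38.503
3. Latency: 2024-07-07 11:10:38.503 - 2024-07-07 11:10:38.108 = 395ms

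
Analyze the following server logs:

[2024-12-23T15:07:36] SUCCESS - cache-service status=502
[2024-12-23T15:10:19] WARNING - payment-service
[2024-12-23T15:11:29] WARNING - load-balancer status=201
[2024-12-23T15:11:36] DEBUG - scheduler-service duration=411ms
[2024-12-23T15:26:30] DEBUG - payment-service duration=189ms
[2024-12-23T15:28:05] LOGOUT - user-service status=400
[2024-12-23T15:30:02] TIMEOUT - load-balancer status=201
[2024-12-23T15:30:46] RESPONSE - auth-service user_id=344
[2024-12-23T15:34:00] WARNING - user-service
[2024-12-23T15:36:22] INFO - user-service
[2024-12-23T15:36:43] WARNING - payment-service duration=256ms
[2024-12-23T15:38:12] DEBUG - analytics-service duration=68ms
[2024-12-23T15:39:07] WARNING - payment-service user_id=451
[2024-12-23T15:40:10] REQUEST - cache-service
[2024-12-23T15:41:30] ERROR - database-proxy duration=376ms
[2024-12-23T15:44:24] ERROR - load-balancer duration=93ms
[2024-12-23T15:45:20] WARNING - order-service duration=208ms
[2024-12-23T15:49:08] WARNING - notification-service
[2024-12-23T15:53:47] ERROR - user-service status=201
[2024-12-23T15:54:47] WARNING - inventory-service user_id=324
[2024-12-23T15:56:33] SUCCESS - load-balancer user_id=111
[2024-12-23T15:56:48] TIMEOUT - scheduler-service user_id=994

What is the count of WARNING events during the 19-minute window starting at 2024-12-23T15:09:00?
2

To count events in the time window:

1. Window boundaries: 2024-12-23T15:09:00 to 2024-12-23T15:28:00
2. Filter for WARNING events within this window
3. Count matching events: 2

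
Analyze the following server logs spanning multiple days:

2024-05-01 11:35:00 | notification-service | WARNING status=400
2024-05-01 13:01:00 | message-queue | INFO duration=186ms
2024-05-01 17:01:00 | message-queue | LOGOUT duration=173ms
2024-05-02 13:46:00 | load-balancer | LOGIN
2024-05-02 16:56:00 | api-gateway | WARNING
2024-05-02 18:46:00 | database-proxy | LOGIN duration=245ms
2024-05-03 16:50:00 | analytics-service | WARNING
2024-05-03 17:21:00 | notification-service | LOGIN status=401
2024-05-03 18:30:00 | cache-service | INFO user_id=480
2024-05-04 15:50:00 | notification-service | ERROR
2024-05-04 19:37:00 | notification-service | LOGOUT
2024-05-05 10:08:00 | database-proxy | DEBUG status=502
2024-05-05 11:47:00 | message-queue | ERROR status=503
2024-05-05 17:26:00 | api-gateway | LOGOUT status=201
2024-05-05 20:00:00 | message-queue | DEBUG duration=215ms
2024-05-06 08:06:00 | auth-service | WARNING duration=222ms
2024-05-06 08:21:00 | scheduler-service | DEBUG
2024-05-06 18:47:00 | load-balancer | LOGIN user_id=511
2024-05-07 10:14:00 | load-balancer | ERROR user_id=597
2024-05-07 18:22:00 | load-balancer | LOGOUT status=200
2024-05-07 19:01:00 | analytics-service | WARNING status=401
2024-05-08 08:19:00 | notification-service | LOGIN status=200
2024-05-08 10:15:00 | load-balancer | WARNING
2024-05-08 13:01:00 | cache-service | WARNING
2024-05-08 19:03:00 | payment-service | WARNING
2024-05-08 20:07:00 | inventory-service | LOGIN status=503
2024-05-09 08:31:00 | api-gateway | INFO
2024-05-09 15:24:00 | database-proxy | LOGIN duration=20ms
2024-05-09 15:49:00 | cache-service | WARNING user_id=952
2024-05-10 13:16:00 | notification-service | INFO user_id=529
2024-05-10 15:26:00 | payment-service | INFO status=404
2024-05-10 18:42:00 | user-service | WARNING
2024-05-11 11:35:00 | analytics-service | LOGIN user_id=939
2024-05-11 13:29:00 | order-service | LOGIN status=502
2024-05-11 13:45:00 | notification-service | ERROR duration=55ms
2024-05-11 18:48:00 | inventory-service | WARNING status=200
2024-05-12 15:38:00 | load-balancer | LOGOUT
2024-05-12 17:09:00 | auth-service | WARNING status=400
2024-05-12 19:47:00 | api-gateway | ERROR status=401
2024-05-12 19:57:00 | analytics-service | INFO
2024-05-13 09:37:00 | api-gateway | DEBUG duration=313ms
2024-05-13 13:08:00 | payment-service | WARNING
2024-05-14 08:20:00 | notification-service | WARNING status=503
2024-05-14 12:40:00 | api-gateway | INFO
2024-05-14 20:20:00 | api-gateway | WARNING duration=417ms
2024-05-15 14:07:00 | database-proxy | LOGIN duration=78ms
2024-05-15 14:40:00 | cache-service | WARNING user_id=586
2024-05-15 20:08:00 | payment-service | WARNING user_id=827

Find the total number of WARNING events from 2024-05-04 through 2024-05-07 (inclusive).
2

To filter by date range:

1. Date range: 2024-05-04 through 2024-05-07, both dates inclusive
2. Filter for WARNING events whose date falls in this range
3. Count matching events: 2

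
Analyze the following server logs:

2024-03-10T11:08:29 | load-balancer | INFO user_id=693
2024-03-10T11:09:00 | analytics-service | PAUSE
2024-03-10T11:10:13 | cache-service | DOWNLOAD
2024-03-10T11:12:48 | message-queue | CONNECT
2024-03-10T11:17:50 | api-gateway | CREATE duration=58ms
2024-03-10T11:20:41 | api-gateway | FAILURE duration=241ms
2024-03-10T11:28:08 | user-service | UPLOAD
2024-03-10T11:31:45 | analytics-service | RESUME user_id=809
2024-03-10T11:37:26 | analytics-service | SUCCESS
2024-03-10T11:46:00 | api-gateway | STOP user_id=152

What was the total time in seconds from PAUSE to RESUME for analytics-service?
1365

To calculate state duration:

1. Find PAUSE event for analytics-service: 2024-03-10T11:09:00
2. Find RESUME event for analytics-service: 2024-03-10T11:31:45
3. Calculate duration: 2024-03-10T11:31:45 - 2024-03-10T11:09:00 = 1365 seconds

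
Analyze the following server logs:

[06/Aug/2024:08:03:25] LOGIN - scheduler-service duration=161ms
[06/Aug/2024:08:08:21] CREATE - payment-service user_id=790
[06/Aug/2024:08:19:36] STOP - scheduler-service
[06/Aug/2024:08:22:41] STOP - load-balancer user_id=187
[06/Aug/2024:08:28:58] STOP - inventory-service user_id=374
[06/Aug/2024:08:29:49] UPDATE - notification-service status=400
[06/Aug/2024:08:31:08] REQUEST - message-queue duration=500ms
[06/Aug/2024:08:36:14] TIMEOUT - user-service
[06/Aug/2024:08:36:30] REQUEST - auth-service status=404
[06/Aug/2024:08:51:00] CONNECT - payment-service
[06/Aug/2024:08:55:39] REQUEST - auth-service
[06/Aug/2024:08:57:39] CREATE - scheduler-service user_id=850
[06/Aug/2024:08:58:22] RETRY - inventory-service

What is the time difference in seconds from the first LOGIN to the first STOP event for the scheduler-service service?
971

To find the time between events:

1. Locate the first LOGIN event for scheduler-service: 06/Aug/2024:08:03:25
2. Locate the first STOP event for scheduler-service: 06/Aug/2024:08:19:36
3. Calculate the difference: 06/Aug/2024:08:19:36 - 06/Aug/2024:08:03:25 = 971 seconds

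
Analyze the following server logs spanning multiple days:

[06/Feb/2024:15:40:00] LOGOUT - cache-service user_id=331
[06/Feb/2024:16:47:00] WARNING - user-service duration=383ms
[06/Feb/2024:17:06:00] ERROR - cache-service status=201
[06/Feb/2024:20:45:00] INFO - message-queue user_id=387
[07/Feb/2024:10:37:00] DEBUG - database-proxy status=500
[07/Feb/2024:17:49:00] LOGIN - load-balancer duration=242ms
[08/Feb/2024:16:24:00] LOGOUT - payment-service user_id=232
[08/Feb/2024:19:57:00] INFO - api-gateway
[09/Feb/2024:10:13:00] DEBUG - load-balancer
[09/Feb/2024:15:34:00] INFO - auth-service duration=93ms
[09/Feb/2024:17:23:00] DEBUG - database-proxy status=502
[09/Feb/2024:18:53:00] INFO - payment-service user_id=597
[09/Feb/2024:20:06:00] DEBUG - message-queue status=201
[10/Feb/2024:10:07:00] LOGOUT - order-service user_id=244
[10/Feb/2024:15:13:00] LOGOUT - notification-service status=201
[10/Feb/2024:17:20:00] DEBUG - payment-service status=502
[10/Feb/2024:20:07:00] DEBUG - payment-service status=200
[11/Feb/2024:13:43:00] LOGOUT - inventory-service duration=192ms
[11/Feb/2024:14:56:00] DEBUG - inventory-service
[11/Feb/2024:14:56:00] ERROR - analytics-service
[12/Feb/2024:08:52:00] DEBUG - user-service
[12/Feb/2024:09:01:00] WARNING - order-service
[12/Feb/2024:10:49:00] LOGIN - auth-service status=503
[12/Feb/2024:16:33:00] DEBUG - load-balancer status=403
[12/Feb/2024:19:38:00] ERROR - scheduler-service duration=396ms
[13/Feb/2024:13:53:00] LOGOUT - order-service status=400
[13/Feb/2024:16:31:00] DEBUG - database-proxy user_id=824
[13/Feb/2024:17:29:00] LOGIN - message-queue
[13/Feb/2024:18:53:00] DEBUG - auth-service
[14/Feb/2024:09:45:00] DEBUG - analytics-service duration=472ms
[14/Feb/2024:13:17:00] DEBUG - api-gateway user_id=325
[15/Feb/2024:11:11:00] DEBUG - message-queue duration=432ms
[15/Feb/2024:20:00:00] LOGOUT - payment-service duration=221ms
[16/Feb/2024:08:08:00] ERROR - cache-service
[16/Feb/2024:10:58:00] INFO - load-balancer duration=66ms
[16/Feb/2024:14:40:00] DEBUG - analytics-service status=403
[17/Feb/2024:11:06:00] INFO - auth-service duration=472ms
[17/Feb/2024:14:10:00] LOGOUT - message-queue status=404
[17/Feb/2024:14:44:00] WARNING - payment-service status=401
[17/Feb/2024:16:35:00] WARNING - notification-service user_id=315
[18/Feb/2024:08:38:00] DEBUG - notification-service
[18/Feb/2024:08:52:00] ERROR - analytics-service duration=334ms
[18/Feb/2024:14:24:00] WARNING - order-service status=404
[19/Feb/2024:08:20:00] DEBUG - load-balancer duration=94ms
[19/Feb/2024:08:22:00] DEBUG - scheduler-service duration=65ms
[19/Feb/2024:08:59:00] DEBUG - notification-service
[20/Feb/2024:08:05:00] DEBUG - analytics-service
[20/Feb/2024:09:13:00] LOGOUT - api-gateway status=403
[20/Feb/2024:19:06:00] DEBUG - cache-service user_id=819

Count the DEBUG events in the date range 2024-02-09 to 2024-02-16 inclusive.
14

To filter by date range:

1. Date range: 2024-02-09 through 2024-02-16, both dates inclusive
2. Filter for DEBUG events whose date falls in this range
3. Count matching events: 14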